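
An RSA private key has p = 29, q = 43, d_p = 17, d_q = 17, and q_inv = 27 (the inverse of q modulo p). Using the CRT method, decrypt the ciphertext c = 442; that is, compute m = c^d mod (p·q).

546

m₁ = c^(d_p) mod p: c ≡ 7 (mod 29), and 7^17 mod 29 = 24.
m₂ = c^(d_q) mod q: c ≡ 12 (mod 43), and 12^17 mod 43 = 30.
h = q_inv·(m₁ − m₂) mod p = 27·(24 − 30) mod 29 = 12.
m = m₂ + h·q = 30 + 12·43 = 546.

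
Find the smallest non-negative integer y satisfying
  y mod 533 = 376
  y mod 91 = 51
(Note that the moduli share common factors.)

gcd(533, 91) = 13 and 13 | (51 − 376), so the pair is consistent; merging gives y ≡ 2508 (mod 3731), where 3731 = lcm(533, 91).
The solution is unique modulo lcm(533, 91) = 3731.

2508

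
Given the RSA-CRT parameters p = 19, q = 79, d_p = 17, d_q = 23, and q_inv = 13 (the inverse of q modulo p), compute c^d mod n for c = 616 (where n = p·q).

m₁ = c^(d_p) mod p: c ≡ 8 (mod 19), and 8^17 mod 19 = 12.
m₂ = c^(d_q) mod q: c ≡ 63 (mod 79), and 63^23 mod 79 = 48.
h = q_inv·(m₁ − m₂) mod p = 13·(12 − 48) mod 19 = 7.
m = m₂ + h·q = 48 + 7·79 = 601.

601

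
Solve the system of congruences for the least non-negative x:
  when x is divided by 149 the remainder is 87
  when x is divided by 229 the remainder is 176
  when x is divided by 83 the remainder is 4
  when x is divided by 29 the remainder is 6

The moduli are pairwise coprime; N = 149·229·83·29 = 82129247.
N/149 = 551203; 551203 ≡ 52 (mod 149); 52·43 ≡ 1, so inverse 43.
N/229 = 358643; 358643 ≡ 29 (mod 229); 29·79 ≡ 1, so inverse 79.
N/83 = 989509; 989509 ≡ 66 (mod 83); 66·39 ≡ 1, so inverse 39.
N/29 = 2832043; 2832043 ≡ 19 (mod 29); 19·26 ≡ 1, so inverse 26.
x ≡ 87·551203·43 + 176·358643·79 + 4·989509·39 + 6·2832043·26 = 7644784807.
7644784807 mod 82129247 = 6764836.

6764836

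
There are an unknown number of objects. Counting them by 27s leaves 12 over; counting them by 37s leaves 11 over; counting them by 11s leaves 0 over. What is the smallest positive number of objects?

5709

The moduli are pairwise coprime; M = 27·37·11 = 10989.
M/27 = 407; 407 ≡ 2 (mod 27); 2·14 ≡ 1, so inverse 14.
M/37 = 297; 297 ≡ 1 (mod 37), inverse 1.
M/11 = 999; 999 ≡ 9 (mod 11); 9·5 ≡ 1, so inverse 5.
N ≡ 12·407·14 + 11·297·1 + 0·999·5 = 71643.
71643 mod 10989 = 5709.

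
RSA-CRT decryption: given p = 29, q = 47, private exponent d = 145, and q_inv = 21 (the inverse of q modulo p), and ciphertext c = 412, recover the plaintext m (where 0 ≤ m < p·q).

d_p = d mod (p−1) = 145 mod 28 = 5; d_q = d mod (q−1) = 7.
m₁ = c^(d_p) mod p: c ≡ 6 (mod 29), and 6^5 mod 29 = 4.
m₂ = c^(d_q) mod q: c ≡ 36 (mod 47), and 36^7 mod 47 = 16.
h = q_inv·(m₁ − m₂) mod p = 21·(4 − 16) mod 29 = 9.
m = m₂ + h·q = 16 + 9·47 = 439.

439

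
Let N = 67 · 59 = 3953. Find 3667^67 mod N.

116

Mod 67: 3667 ≡ 49; by Fermat, exponent reduces to 67 mod 66 = 1; 49^1 ≡ 49 (mod 67).
Mod 59: 3667 ≡ 9; by Fermat, exponent reduces to 67 mod 58 = 9; 9^9 ≡ 57 (mod 59).
Combine by CRT: x ≡ 49 (mod 67), x ≡ 57 (mod 59) ⇒ x ≡ 116 (mod 3953).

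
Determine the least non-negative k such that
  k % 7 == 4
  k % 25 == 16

Combine the congruences pairwise.
From k ≡ 4 (mod 7) write k = 4 + 7t. Substituting into k ≡ 16 (mod 25) gives 7t ≡ 12 (mod 25), and since 7⁻¹ ≡ 18 (mod 25), t ≡ 16. Hence k ≡ 4 + 7·16 = 116 (mod 175).

116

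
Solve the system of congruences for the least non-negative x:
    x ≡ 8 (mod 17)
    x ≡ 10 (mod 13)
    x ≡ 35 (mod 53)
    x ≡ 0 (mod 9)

77256

The moduli are pairwise coprime; N = 17·13·53·9 = 105417.
N/17 = 6201; 6201 ≡ 13 (mod 17); 13·4 ≡ 1, so inverse 4.
N/13 = 8109; 8109 ≡ 10 (mod 13); 10·4 ≡ 1, so inverse 4.
N/53 = 1989; 1989 ≡ 28 (mod 53); 28·36 ≡ 1, so inverse 36.
N/9 = 11713; 11713 ≡ 4 (mod 9); 4·7 ≡ 1, so inverse 7.
x ≡ 8·6201·4 + 10·8109·4 + 35·1989·36 + 0·11713·7 = 3028932.
3028932 mod 105417 = 77256.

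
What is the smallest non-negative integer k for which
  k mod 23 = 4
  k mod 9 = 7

From k ≡ 4 (mod 23) write k = 4 + 23t. Substituting into k ≡ 7 (mod 9) gives 23t ≡ 3 (mod 9), and since 5⁻¹ ≡ 2 (mod 9), t ≡ 6. Hence k ≡ 4 + 23·6 = 142 (mod 207).

142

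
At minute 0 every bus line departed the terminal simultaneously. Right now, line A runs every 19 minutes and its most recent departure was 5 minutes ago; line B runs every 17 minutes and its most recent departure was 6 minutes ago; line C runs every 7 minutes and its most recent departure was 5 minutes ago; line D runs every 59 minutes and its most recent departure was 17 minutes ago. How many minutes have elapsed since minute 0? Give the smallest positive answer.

Combine the congruences pairwise.
From t ≡ 5 (mod 19) write t = 5 + 19s. Substituting into t ≡ 6 (mod 17) gives 19s ≡ 1 (mod 17), and since 2⁻¹ ≡ 9 (mod 17), s ≡ 9. Hence t ≡ 5 + 19·9 = 176 (mod 323).
From t ≡ 176 (mod 323) write t = 176 + 323s. Substituting into t ≡ 5 (mod 7) gives 323s ≡ 4 (mod 7), and since 1⁻¹ ≡ 1 (mod 7), s ≡ 4. Hence t ≡ 176 + 323·4 = 1468 (mod 2261).
From t ≡ 1468 (mod 2261) write t = 1468 + 2261s. Substituting into t ≡ 17 (mod 59) gives 2261s ≡ 24 (mod 59), and since 19⁻¹ ≡ 28 (mod 59), s ≡ 23. Hence t ≡ 1468 + 2261·23 = 53471 (mod 133399).

53471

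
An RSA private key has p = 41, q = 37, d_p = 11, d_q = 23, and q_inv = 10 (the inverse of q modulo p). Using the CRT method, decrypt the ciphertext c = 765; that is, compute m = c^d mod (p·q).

659

m₁ = c^(d_p) mod p: c ≡ 27 (mod 41), and 27^11 mod 41 = 3.
m₂ = c^(d_q) mod q: c ≡ 25 (mod 37), and 25^23 mod 37 = 30.
h = q_inv·(m₁ − m₂) mod p = 10·(3 − 30) mod 41 = 17.
m = m₂ + h·q = 30 + 17·37 = 659.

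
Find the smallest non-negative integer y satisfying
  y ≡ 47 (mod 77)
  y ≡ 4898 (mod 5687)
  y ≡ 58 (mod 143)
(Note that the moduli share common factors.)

124325

gcd(77, 5687) = 11 and 11 | (4898 − 47), so the pair is consistent; merging gives y ≡ 4898 (mod 39809), where 39809 = lcm(77, 5687).
gcd(39809, 143) = 11 and 11 | (58 − 4898), so the pair is consistent; merging gives y ≡ 124325 (mod 517517), where 517517 = lcm(39809, 143).
The solution is unique modulo lcm(77, 5687, 143) = 517517.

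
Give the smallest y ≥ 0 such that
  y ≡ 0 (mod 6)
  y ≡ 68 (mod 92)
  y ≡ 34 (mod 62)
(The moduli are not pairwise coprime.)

6048

gcd(6, 92) = 2 and 2 | (68 − 0), so the pair is consistent; merging gives y ≡ 252 (mod 276), where 276 = lcm(6, 92).
gcd(276, 62) = 2 and 2 | (34 − 252), so the pair is consistent; merging gives y ≡ 6048 (mod 8556), where 8556 = lcm(276, 62).
The solution is unique modulo lcm(6, 92, 62) = 8556.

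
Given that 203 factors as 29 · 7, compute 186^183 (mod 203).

162

Mod 29: 186 ≡ 12; by Fermat, exponent reduces to 183 mod 28 = 15; 12^15 ≡ 17 (mod 29).
Mod 7: 186 ≡ 4; by Fermat, exponent reduces to 183 mod 6 = 3; 4^3 ≡ 1 (mod 7).
Combine by CRT: x ≡ 17 (mod 29), x ≡ 1 (mod 7) ⇒ x ≡ 162 (mod 203).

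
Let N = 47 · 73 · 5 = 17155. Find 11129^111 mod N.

Mod 47: 11129 ≡ 37; by Fermat, exponent reduces to 111 mod 46 = 19; 37^19 ≡ 17 (mod 47).
Mod 73: 11129 ≡ 33; by Fermat, exponent reduces to 111 mod 72 = 39; 33^39 ≡ 52 (mod 73).
Mod 5: 11129 ≡ 4; by Fermat, exponent reduces to 111 mod 4 = 3; 4^3 ≡ 4 (mod 5).
Combine by CRT: x ≡ 17 (mod 47), x ≡ 52 (mod 73), x ≡ 4 (mod 5) ⇒ x ≡ 12754 (mod 17155).

12754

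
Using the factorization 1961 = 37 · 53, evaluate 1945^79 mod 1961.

1468

Mod 37: 1945 ≡ 21; by Fermat, exponent reduces to 79 mod 36 = 7; 21^7 ≡ 25 (mod 37).
Mod 53: 1945 ≡ 37; by Fermat, exponent reduces to 79 mod 52 = 27; 37^27 ≡ 37 (mod 53).
Combine by CRT: x ≡ 25 (mod 37), x ≡ 37 (mod 53) ⇒ x ≡ 1468 (mod 1961).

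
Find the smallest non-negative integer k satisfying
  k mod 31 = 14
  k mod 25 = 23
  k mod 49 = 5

The moduli are pairwise coprime; N = 31·25·49 = 37975.
N/31 = 1225; 1225 ≡ 16 (mod 31); 16·2 ≡ 1, so inverse 2.
N/25 = 1519; 1519 ≡ 19 (mod 25); 19·4 ≡ 1, so inverse 4.
N/49 = 775; 775 ≡ 40 (mod 49); 40·38 ≡ 1, so inverse 38.
k ≡ 14·1225·2 + 23·1519·4 + 5·775·38 = 321298.
321298 mod 37975 = 17498.

17498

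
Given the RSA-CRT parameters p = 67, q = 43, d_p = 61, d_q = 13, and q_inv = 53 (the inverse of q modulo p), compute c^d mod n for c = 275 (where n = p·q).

m₁ = c^(d_p) mod p: c ≡ 7 (mod 67), and 7^61 mod 67 = 20.
m₂ = c^(d_q) mod q: c ≡ 17 (mod 43), and 17^13 mod 43 = 13.
h = q_inv·(m₁ − m₂) mod p = 53·(20 − 13) mod 67 = 36.
m = m₂ + h·q = 13 + 36·43 = 1561.

1561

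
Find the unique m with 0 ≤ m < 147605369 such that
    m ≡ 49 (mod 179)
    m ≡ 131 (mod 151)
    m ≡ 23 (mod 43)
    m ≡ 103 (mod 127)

34425866

The moduli are pairwise coprime; N = 179·151·43·127 = 147605369.
N/179 = 824611; 824611 ≡ 137 (mod 179); 137·98 ≡ 1, so inverse 98.
N/151 = 977519; 977519 ≡ 96 (mod 151); 96·140 ≡ 1, so inverse 140.
N/43 = 3432683; 3432683 ≡ 36 (mod 43); 36·6 ≡ 1, so inverse 6.
N/127 = 1162247; 1162247 ≡ 70 (mod 127); 70·49 ≡ 1, so inverse 49.
m ≡ 49·824611·98 + 131·977519·140 + 23·3432683·6 + 103·1162247·49 = 28227051345.
28227051345 mod 147605369 = 34425866.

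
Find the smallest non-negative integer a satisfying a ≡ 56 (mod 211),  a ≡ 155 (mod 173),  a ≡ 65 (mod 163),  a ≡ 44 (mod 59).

196038046

Combine the congruences pairwise.
From a ≡ 56 (mod 211) write a = 56 + 211t. Substituting into a ≡ 155 (mod 173) gives 211t ≡ 99 (mod 173), and since 38⁻¹ ≡ 41 (mod 173), t ≡ 80. Hence a ≡ 56 + 211·80 = 16936 (mod 36503).
From a ≡ 16936 (mod 36503) write a = 16936 + 36503t. Substituting into a ≡ 65 (mod 163) gives 36503t ≡ 81 (mod 163), and since 154⁻¹ ≡ 18 (mod 163), t ≡ 154. Hence a ≡ 16936 + 36503·154 = 5638398 (mod 5949989).
From a ≡ 5638398 (mod 5949989) write a = 5638398 + 5949989t. Substituting into a ≡ 44 (mod 59) gives 5949989t ≡ 40 (mod 59), and since 16⁻¹ ≡ 48 (mod 59), t ≡ 32. Hence a ≡ 5638398 + 5949989·32 = 196038046 (mod 351049351).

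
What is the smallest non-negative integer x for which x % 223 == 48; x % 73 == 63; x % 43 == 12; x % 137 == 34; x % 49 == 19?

3616303409

The moduli are pairwise coprime; N = 223·73·43·137·49 = 4699079861.
N/223 = 21072107; 21072107 ≡ 168 (mod 223); 168·150 ≡ 1, so inverse 150.
N/73 = 64370957; 64370957 ≡ 68 (mod 73); 68·29 ≡ 1, so inverse 29.
N/43 = 109280927; 109280927 ≡ 39 (mod 43); 39·32 ≡ 1, so inverse 32.
N/137 = 34299853; 34299853 ≡ 122 (mod 137); 122·73 ≡ 1, so inverse 73.
N/49 = 95899589; 95899589 ≡ 23 (mod 49); 23·32 ≡ 1, so inverse 32.
x ≡ 48·21072107·150 + 63·64370957·29 + 12·109280927·32 + 34·34299853·73 + 19·95899589·32 = 454727970065.
454727970065 mod 4699079861 = 3616303409.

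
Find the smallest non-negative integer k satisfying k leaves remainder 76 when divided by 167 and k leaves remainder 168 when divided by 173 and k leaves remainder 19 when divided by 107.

The moduli are pairwise coprime; N = 167·173·107 = 3091337.
N/167 = 18511; 18511 ≡ 141 (mod 167); 141·122 ≡ 1, so inverse 122.
N/173 = 17869; 17869 ≡ 50 (mod 173); 50·45 ≡ 1, so inverse 45.
N/107 = 28891; 28891 ≡ 1 (mod 107), inverse 1.
k ≡ 76·18511·122 + 168·17869·45 + 19·28891·1 = 307272561.
307272561 mod 3091337 = 1230198.

1230198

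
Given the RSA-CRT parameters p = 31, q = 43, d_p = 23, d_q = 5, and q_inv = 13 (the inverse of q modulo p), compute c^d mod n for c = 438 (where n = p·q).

2

m₁ = c^(d_p) mod p: c ≡ 4 (mod 31), and 4^23 mod 31 = 2.
m₂ = c^(d_q) mod q: c ≡ 8 (mod 43), and 8^5 mod 43 = 2.
h = q_inv·(m₁ − m₂) mod p = 13·(2 − 2) mod 31 = 0.
m = m₂ + h·q = 2 + 0·43 = 2.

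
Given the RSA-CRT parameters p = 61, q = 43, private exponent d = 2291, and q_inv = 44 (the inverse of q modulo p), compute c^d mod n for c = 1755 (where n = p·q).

d_p = d mod (p−1) = 2291 mod 60 = 11; d_q = d mod (q−1) = 23.
m₁ = c^(d_p) mod p: c ≡ 47 (mod 61), and 47^11 mod 61 = 13.
m₂ = c^(d_q) mod q: c ≡ 35 (mod 43), and 35^23 mod 43 = 21.
h = q_inv·(m₁ − m₂) mod p = 44·(13 − 21) mod 61 = 14.
m = m₂ + h·q = 21 + 14·43 = 623.

623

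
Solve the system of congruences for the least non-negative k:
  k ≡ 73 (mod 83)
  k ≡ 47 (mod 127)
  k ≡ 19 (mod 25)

The moduli are pairwise coprime; N = 83·127·25 = 263525.
N/83 = 3175; 3175 ≡ 21 (mod 83); 21·4 ≡ 1, so inverse 4.
N/127 = 2075; 2075 ≡ 43 (mod 127); 43·65 ≡ 1, so inverse 65.
N/25 = 10541; 10541 ≡ 16 (mod 25); 16·11 ≡ 1, so inverse 11.
k ≡ 73·3175·4 + 47·2075·65 + 19·10541·11 = 9469294.
9469294 mod 263525 = 245919.

245919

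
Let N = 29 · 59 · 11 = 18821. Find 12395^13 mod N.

795

Mod 29: 12395 ≡ 12; 12^13 ≡ 12 (mod 29).
Mod 59: 12395 ≡ 5; 5^13 ≡ 28 (mod 59).
Mod 11: 12395 ≡ 9; by Fermat, exponent reduces to 13 mod 10 = 3; 9^3 ≡ 3 (mod 11).
Combine by CRT: x ≡ 12 (mod 29), x ≡ 28 (mod 59), x ≡ 3 (mod 11) ⇒ x ≡ 795 (mod 18821).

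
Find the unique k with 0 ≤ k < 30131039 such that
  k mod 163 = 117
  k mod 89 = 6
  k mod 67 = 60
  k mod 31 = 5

12018922

From k ≡ 117 (mod 163) write k = 117 + 163t. Substituting into k ≡ 6 (mod 89) gives 163t ≡ 67 (mod 89), and since 74⁻¹ ≡ 83 (mod 89), t ≡ 43. Hence k ≡ 117 + 163·43 = 7126 (mod 14507).
From k ≡ 7126 (mod 14507) write k = 7126 + 14507t. Substituting into k ≡ 60 (mod 67) gives 14507t ≡ 36 (mod 67), and since 35⁻¹ ≡ 23 (mod 67), t ≡ 24. Hence k ≡ 7126 + 14507·24 = 355294 (mod 971969).
From k ≡ 355294 (mod 971969) write k = 355294 + 971969t. Substituting into k ≡ 5 (mod 31) gives 971969t ≡ 2 (mod 31), and since 26⁻¹ ≡ 6 (mod 31), t ≡ 12. Hence k ≡ 355294 + 971969·12 = 12018922 (mod 30131039).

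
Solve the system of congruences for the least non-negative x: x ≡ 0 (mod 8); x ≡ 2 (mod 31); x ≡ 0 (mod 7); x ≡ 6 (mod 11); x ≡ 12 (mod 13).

61320

The moduli are pairwise coprime; N = 8·31·7·11·13 = 248248.
N/8 = 31031; 31031 ≡ 7 (mod 8); 7·7 ≡ 1, so inverse 7.
N/31 = 8008; 8008 ≡ 10 (mod 31); 10·28 ≡ 1, so inverse 28.
N/7 = 35464; 35464 ≡ 2 (mod 7); 2·4 ≡ 1, so inverse 4.
N/11 = 22568; 22568 ≡ 7 (mod 11); 7·8 ≡ 1, so inverse 8.
N/13 = 19096; 19096 ≡ 12 (mod 13); 12·12 ≡ 1, so inverse 12.
x ≡ 0·31031·7 + 2·8008·28 + 0·35464·4 + 6·22568·8 + 12·19096·12 = 4281536.
4281536 mod 248248 = 61320.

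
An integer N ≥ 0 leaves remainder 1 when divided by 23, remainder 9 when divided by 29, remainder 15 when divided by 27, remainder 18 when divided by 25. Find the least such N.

The moduli are pairwise coprime; M = 23·29·27·25 = 450225.
M/23 = 19575; 19575 ≡ 2 (mod 23); 2·12 ≡ 1, so inverse 12.
M/29 = 15525; 15525 ≡ 10 (mod 29); 10·3 ≡ 1, so inverse 3.
M/27 = 16675; 16675 ≡ 16 (mod 27); 16·22 ≡ 1, so inverse 22.
M/25 = 18009; 18009 ≡ 9 (mod 25); 9·14 ≡ 1, so inverse 14.
N ≡ 1·19575·12 + 9·15525·3 + 15·16675·22 + 18·18009·14 = 10695093.
10695093 mod 450225 = 339918.

339918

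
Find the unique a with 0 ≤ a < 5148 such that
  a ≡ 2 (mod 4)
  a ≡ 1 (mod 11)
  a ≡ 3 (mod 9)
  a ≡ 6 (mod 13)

From a ≡ 2 (mod 4) write a = 2 + 4t. Substituting into a ≡ 1 (mod 11) gives 4t ≡ 10 (mod 11), and since 4⁻¹ ≡ 3 (mod 11), t ≡ 8. Hence a ≡ 2 + 4·8 = 34 (mod 44).
From a ≡ 34 (mod 44) write a = 34 + 44t. Substituting into a ≡ 3 (mod 9) gives 44t ≡ 5 (mod 9), and since 8⁻¹ ≡ 8 (mod 9), t ≡ 4. Hence a ≡ 34 + 44·4 = 210 (mod 396).
From a ≡ 210 (mod 396) write a = 210 + 396t. Substituting into a ≡ 6 (mod 13) gives 396t ≡ 4 (mod 13), and since 6⁻¹ ≡ 11 (mod 13), t ≡ 5. Hence a ≡ 210 + 396·5 = 2190 (mod 5148).

2190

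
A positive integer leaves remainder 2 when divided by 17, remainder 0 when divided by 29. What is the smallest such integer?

Combine the congruences pairwise.
From N ≡ 2 (mod 17) write N = 2 + 17t. Substituting into N ≡ 0 (mod 29) gives 17t ≡ 27 (mod 29), and since 17⁻¹ ≡ 12 (mod 29), t ≡ 5. Hence N ≡ 2 + 17·5 = 87 (mod 493).

87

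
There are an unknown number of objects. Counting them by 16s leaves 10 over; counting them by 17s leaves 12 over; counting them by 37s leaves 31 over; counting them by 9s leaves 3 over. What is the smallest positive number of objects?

The moduli are pairwise coprime; M = 16·17·37·9 = 90576.
M/16 = 5661; 5661 ≡ 13 (mod 16); 13·5 ≡ 1, so inverse 5.
M/17 = 5328; 5328 ≡ 7 (mod 17); 7·5 ≡ 1, so inverse 5.
M/37 = 2448; 2448 ≡ 6 (mod 37); 6·31 ≡ 1, so inverse 31.
M/9 = 10064; 10064 ≡ 2 (mod 9); 2·5 ≡ 1, so inverse 5.
N ≡ 10·5661·5 + 12·5328·5 + 31·2448·31 + 3·10064·5 = 3106218.
3106218 mod 90576 = 26634.

26634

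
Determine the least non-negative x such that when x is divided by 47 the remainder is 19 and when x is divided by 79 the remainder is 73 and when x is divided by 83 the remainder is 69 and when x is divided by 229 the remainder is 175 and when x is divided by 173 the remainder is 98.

5770448660

The moduli are pairwise coprime; N = 47·79·83·229·173 = 12209127443.
N/47 = 259768669; 259768669 ≡ 45 (mod 47); 45·23 ≡ 1, so inverse 23.
N/79 = 154545917; 154545917 ≡ 34 (mod 79); 34·7 ≡ 1, so inverse 7.
N/83 = 147097921; 147097921 ≡ 9 (mod 83); 9·37 ≡ 1, so inverse 37.
N/229 = 53314967; 53314967 ≡ 103 (mod 229); 103·209 ≡ 1, so inverse 209.
N/173 = 70572991; 70572991 ≡ 63 (mod 173); 63·11 ≡ 1, so inverse 11.
x ≡ 19·259768669·23 + 73·154545917·7 + 69·147097921·37 + 175·53314967·209 + 98·70572991·11 = 2594105466576.
2594105466576 mod 12209127443 = 5770448660.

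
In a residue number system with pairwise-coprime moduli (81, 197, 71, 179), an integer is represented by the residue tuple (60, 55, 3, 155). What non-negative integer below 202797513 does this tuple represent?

145762719

The moduli are pairwise coprime; N = 81·197·71·179 = 202797513.
N/81 = 2503673; 2503673 ≡ 44 (mod 81); 44·35 ≡ 1, so inverse 35.
N/197 = 1029429; 1029429 ≡ 104 (mod 197); 104·36 ≡ 1, so inverse 36.
N/71 = 2856303; 2856303 ≡ 44 (mod 71); 44·21 ≡ 1, so inverse 21.
N/179 = 1132947; 1132947 ≡ 56 (mod 179); 56·16 ≡ 1, so inverse 16.
x ≡ 60·2503673·35 + 55·1029429·36 + 3·2856303·21 + 155·1132947·16 = 10285638369.
10285638369 mod 202797513 = 145762719.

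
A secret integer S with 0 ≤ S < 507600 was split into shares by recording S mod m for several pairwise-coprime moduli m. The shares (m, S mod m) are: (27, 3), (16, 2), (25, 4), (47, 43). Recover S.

The moduli are pairwise coprime; N = 27·16·25·47 = 507600.
N/27 = 18800; 18800 ≡ 8 (mod 27); 8·17 ≡ 1, so inverse 17.
N/16 = 31725; 31725 ≡ 13 (mod 16); 13·5 ≡ 1, so inverse 5.
N/25 = 20304; 20304 ≡ 4 (mod 25); 4·19 ≡ 1, so inverse 19.
N/47 = 10800; 10800 ≡ 37 (mod 47); 37·14 ≡ 1, so inverse 14.
S ≡ 3·18800·17 + 2·31725·5 + 4·20304·19 + 43·10800·14 = 9320754.
9320754 mod 507600 = 183954.

183954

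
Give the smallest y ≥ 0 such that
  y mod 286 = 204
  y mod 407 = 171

Combine the congruences pairwise.
gcd(286, 407) = 11 and 11 | (171 − 204), so the pair is consistent; merging gives y ≡ 2206 (mod 10582), where 10582 = lcm(286, 407).
The solution is unique modulo lcm(286, 407) = 10582.

2206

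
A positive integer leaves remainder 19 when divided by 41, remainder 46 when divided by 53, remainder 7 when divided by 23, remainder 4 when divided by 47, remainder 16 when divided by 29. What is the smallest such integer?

52041647

From m ≡ 19 (mod 41) write m = 19 + 41t. Substituting into m ≡ 46 (mod 53) gives 41t ≡ 27 (mod 53), and since 41⁻¹ ≡ 22 (mod 53), t ≡ 11. Hence m ≡ 19 + 41·11 = 470 (mod 2173).
From m ≡ 470 (mod 2173) write m = 470 + 2173t. Substituting into m ≡ 7 (mod 23) gives 2173t ≡ 20 (mod 23), and since 11⁻¹ ≡ 21 (mod 23), t ≡ 6. Hence m ≡ 470 + 2173·6 = 13508 (mod 49979).
From m ≡ 13508 (mod 49979) write m = 13508 + 49979t. Substituting into m ≡ 4 (mod 47) gives 49979t ≡ 32 (mod 47), and since 18⁻¹ ≡ 34 (mod 47), t ≡ 7. Hence m ≡ 13508 + 49979·7 = 363361 (mod 2349013).
From m ≡ 363361 (mod 2349013) write m = 363361 + 2349013t. Substituting into m ≡ 16 (mod 29) gives 2349013t ≡ 25 (mod 29), and since 13⁻¹ ≡ 9 (mod 29), t ≡ 22. Hence m ≡ 363361 + 2349013·22 = 52041647 (mod 68121377).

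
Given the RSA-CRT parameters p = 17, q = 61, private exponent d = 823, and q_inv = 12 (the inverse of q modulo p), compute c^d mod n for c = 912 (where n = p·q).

156

d_p = d mod (p−1) = 823 mod 16 = 7; d_q = d mod (q−1) = 43.
m₁ = c^(d_p) mod p: c ≡ 11 (mod 17), and 11^7 mod 17 = 3.
m₂ = c^(d_q) mod q: c ≡ 58 (mod 61), and 58^43 mod 61 = 34.
h = q_inv·(m₁ − m₂) mod p = 12·(3 − 34) mod 17 = 2.
m = m₂ + h·q = 34 + 2·61 = 156.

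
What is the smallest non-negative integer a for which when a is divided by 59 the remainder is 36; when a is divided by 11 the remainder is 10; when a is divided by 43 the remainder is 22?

The moduli are pairwise coprime; N = 59·11·43 = 27907.
N/59 = 473; 473 ≡ 1 (mod 59), inverse 1.
N/11 = 2537; 2537 ≡ 7 (mod 11); 7·8 ≡ 1, so inverse 8.
N/43 = 649; 649 ≡ 4 (mod 43); 4·11 ≡ 1, so inverse 11.
a ≡ 36·473·1 + 10·2537·8 + 22·649·11 = 377046.
377046 mod 27907 = 14255.

14255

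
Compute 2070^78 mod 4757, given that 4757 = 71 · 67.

1148

Mod 71: 2070 ≡ 11; by Fermat, exponent reduces to 78 mod 70 = 8; 11^8 ≡ 12 (mod 71).
Mod 67: 2070 ≡ 60; by Fermat, exponent reduces to 78 mod 66 = 12; 60^12 ≡ 9 (mod 67).
Combine by CRT: x ≡ 12 (mod 71), x ≡ 9 (mod 67) ⇒ x ≡ 1148 (mod 4757).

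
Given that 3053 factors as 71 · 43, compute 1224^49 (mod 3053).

Mod 71: 1224 ≡ 17; 17^49 ≡ 46 (mod 71).
Mod 43: 1224 ≡ 20; by Fermat, exponent reduces to 49 mod 42 = 7; 20^7 ≡ 37 (mod 43).
Combine by CRT: x ≡ 46 (mod 71), x ≡ 37 (mod 43) ⇒ x ≡ 2531 (mod 3053).

2531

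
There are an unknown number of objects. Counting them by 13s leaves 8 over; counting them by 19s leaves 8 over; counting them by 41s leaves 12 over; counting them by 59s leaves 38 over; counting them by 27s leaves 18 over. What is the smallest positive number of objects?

From N ≡ 8 (mod 13) write N = 8 + 13t. Substituting into N ≡ 8 (mod 19) gives 13t ≡ 0 (mod 19), and since 13⁻¹ ≡ 3 (mod 19), t ≡ 0. Hence N ≡ 8 + 13·0 = 8 (mod 247).
From N ≡ 8 (mod 247) write N = 8 + 247t. Substituting into N ≡ 12 (mod 41) gives 247t ≡ 4 (mod 41), and since 1⁻¹ ≡ 1 (mod 41), t ≡ 4. Hence N ≡ 8 + 247·4 = 996 (mod 10127).
From N ≡ 996 (mod 10127) write N = 996 + 10127t. Substituting into N ≡ 38 (mod 59) gives 10127t ≡ 45 (mod 59), and since 38⁻¹ ≡ 14 (mod 59), t ≡ 40. Hence N ≡ 996 + 10127·40 = 406076 (mod 597493).
From N ≡ 406076 (mod 597493) write N = 406076 + 597493t. Substituting into N ≡ 18 (mod 27) gives 597493t ≡ 22 (mod 27), and since 10⁻¹ ≡ 19 (mod 27), t ≡ 13. Hence N ≡ 406076 + 597493·13 = 8173485 (mod 16132311).

8173485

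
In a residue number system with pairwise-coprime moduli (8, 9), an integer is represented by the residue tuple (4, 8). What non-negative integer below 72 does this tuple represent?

44

From x ≡ 4 (mod 8) write x = 4 + 8t. Substituting into x ≡ 8 (mod 9) gives 8t ≡ 4 (mod 9), and since 8⁻¹ ≡ 8 (mod 9), t ≡ 5. Hence x ≡ 4 + 8·5 = 44 (mod 72).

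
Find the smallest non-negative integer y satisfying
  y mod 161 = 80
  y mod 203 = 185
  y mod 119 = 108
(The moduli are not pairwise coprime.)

2012

gcd(161, 203) = 7 and 7 | (185 − 80), so the pair is consistent; merging gives y ≡ 2012 (mod 4669), where 4669 = lcm(161, 203).
gcd(4669, 119) = 7 and 7 | (108 − 2012), so the pair is consistent; merging gives y ≡ 2012 (mod 79373), where 79373 = lcm(4669, 119).
The solution is unique modulo lcm(161, 203, 119) = 79373.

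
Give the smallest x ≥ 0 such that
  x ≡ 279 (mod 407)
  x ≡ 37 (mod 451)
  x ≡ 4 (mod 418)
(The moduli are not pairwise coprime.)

gcd(407, 451) = 11 and 11 | (37 − 279), so the pair is consistent; merging gives x ≡ 10861 (mod 16687), where 16687 = lcm(407, 451).
gcd(16687, 418) = 11 and 11 | (4 − 10861), so the pair is consistent; merging gives x ≡ 428036 (mod 634106), where 634106 = lcm(16687, 418).
The solution is unique modulo lcm(407, 451, 418) = 634106.

428036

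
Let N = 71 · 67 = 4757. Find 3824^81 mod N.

2256

Mod 71: 3824 ≡ 61; by Fermat, exponent reduces to 81 mod 70 = 11; 61^11 ≡ 55 (mod 71).
Mod 67: 3824 ≡ 5; by Fermat, exponent reduces to 81 mod 66 = 15; 5^15 ≡ 45 (mod 67).
Combine by CRT: x ≡ 55 (mod 71), x ≡ 45 (mod 67) ⇒ x ≡ 2256 (mod 4757).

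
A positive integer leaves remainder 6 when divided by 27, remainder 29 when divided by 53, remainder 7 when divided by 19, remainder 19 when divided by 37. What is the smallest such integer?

761109

The moduli are pairwise coprime; N = 27·53·19·37 = 1005993.
N/27 = 37259; 37259 ≡ 26 (mod 27); 26·26 ≡ 1, so inverse 26.
N/53 = 18981; 18981 ≡ 7 (mod 53); 7·38 ≡ 1, so inverse 38.
N/19 = 52947; 52947 ≡ 13 (mod 19); 13·3 ≡ 1, so inverse 3.
N/37 = 27189; 27189 ≡ 31 (mod 37); 31·6 ≡ 1, so inverse 6.
x ≡ 6·37259·26 + 29·18981·38 + 7·52947·3 + 19·27189·6 = 30940899.
30940899 mod 1005993 = 761109.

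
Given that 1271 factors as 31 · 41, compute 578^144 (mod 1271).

256

Mod 31: 578 ≡ 20; by Fermat, exponent reduces to 144 mod 30 = 24; 20^24 ≡ 8 (mod 31).
Mod 41: 578 ≡ 4; by Fermat, exponent reduces to 144 mod 40 = 24; 4^24 ≡ 10 (mod 41).
Combine by CRT: x ≡ 8 (mod 31), x ≡ 10 (mod 41) ⇒ x ≡ 256 (mod 1271).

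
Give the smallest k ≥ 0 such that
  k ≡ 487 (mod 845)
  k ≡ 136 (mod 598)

1332

gcd(845, 598) = 13 and 13 | (136 − 487), so the pair is consistent; merging gives k ≡ 1332 (mod 38870), where 38870 = lcm(845, 598).
The solution is unique modulo lcm(845, 598) = 38870.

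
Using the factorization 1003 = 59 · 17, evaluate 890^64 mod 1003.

Mod 59: 890 ≡ 5; by Fermat, exponent reduces to 64 mod 58 = 6; 5^6 ≡ 49 (mod 59).
Mod 17: 890 ≡ 6; since 16 | 64, by Fermat 6^64 ≡ 1 (mod 17).
Combine by CRT: x ≡ 49 (mod 59), x ≡ 1 (mod 17) ⇒ x ≡ 698 (mod 1003).

698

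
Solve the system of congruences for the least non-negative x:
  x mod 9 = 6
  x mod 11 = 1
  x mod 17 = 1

375

From x ≡ 6 (mod 9) write x = 6 + 9t. Substituting into x ≡ 1 (mod 11) gives 9t ≡ 6 (mod 11), and since 9⁻¹ ≡ 5 (mod 11), t ≡ 8. Hence x ≡ 6 + 9·8 = 78 (mod 99).
From x ≡ 78 (mod 99) write x = 78 + 99t. Substituting into x ≡ 1 (mod 17) gives 99t ≡ 8 (mod 17), and since 14⁻¹ ≡ 11 (mod 17), t ≡ 3. Hence x ≡ 78 + 99·3 = 375 (mod 1683).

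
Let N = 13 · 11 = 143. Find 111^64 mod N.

Mod 13: 111 ≡ 7; by Fermat, exponent reduces to 64 mod 12 = 4; 7^4 ≡ 9 (mod 13).
Mod 11: 111 ≡ 1; by Fermat, exponent reduces to 64 mod 10 = 4; 1^4 ≡ 1 (mod 11).
Combine by CRT: x ≡ 9 (mod 13), x ≡ 1 (mod 11) ⇒ x ≡ 100 (mod 143).

100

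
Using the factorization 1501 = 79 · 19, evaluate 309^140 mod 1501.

Mod 79: 309 ≡ 72; by Fermat, exponent reduces to 140 mod 78 = 62; 72^62 ≡ 36 (mod 79).
Mod 19: 309 ≡ 5; by Fermat, exponent reduces to 140 mod 18 = 14; 5^14 ≡ 9 (mod 19).
Combine by CRT: x ≡ 36 (mod 79), x ≡ 9 (mod 19) ⇒ x ≡ 826 (mod 1501).

826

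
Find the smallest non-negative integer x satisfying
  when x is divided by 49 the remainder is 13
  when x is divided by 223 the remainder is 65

8539

Combine the congruences pairwise.
From x ≡ 13 (mod 49) write x = 13 + 49t. Substituting into x ≡ 65 (mod 223) gives 49t ≡ 52 (mod 223), and since 49⁻¹ ≡ 132 (mod 223), t ≡ 174. Hence x ≡ 13 + 49·174 = 8539 (mod 10927).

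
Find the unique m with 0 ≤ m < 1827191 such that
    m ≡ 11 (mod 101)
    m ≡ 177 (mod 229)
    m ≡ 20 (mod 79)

The moduli are pairwise coprime; N = 101·229·79 = 1827191.
N/101 = 18091; 18091 ≡ 12 (mod 101); 12·59 ≡ 1, so inverse 59.
N/229 = 7979; 7979 ≡ 193 (mod 229); 193·159 ≡ 1, so inverse 159.
N/79 = 23129; 23129 ≡ 61 (mod 79); 61·57 ≡ 1, so inverse 57.
m ≡ 11·18091·59 + 177·7979·159 + 20·23129·57 = 262661116.
262661116 mod 1827191 = 1372803.

1372803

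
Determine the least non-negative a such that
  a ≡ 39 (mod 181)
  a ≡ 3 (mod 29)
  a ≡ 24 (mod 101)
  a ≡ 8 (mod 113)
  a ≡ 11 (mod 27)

1194488543

Combine the congruences pairwise.
From a ≡ 39 (mod 181) write a = 39 + 181t. Substituting into a ≡ 3 (mod 29) gives 181t ≡ 22 (mod 29), and since 7⁻¹ ≡ 25 (mod 29), t ≡ 28. Hence a ≡ 39 + 181·28 = 5107 (mod 5249).
From a ≡ 5107 (mod 5249) write a = 5107 + 5249t. Substituting into a ≡ 24 (mod 101) gives 5249t ≡ 68 (mod 101), and since 98⁻¹ ≡ 67 (mod 101), t ≡ 11. Hence a ≡ 5107 + 5249·11 = 62846 (mod 530149).
From a ≡ 62846 (mod 530149) write a = 62846 + 530149t. Substituting into a ≡ 8 (mod 113) gives 530149t ≡ 103 (mod 113), and since 66⁻¹ ≡ 12 (mod 113), t ≡ 106. Hence a ≡ 62846 + 530149·106 = 56258640 (mod 59906837).
From a ≡ 56258640 (mod 59906837) write a = 56258640 + 59906837t. Substituting into a ≡ 11 (mod 27) gives 59906837t ≡ 2 (mod 27), and since 20⁻¹ ≡ 23 (mod 27), t ≡ 19. Hence a ≡ 56258640 + 59906837·19 = 1194488543 (mod 1617484599).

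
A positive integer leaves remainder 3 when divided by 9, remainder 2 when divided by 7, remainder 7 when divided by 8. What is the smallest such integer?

From x ≡ 3 (mod 9) write x = 3 + 9t. Substituting into x ≡ 2 (mod 7) gives 9t ≡ 6 (mod 7), and since 2⁻¹ ≡ 4 (mod 7), t ≡ 3. Hence x ≡ 3 + 9·3 = 30 (mod 63).
From x ≡ 30 (mod 63) write x = 30 + 63t. Substituting into x ≡ 7 (mod 8) gives 63t ≡ 1 (mod 8), and since 7⁻¹ ≡ 7 (mod 8), t ≡ 7. Hence x ≡ 30 + 63·7 = 471 (mod 504).

471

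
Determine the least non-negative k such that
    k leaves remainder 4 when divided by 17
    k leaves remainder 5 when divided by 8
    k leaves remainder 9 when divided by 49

1381

The moduli are pairwise coprime; N = 17·8·49 = 6664.
N/17 = 392; 392 ≡ 1 (mod 17), inverse 1.
N/8 = 833; 833 ≡ 1 (mod 8), inverse 1.
N/49 = 136; 136 ≡ 38 (mod 49); 38·40 ≡ 1, so inverse 40.
k ≡ 4·392·1 + 5·833·1 + 9·136·40 = 54693.
54693 mod 6664 = 1381.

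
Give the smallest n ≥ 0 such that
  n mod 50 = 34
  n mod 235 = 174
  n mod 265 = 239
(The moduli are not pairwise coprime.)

Combine the congruences pairwise.
gcd(50, 235) = 5 and 5 | (174 − 34), so the pair is consistent; merging gives n ≡ 1584 (mod 2350), where 2350 = lcm(50, 235).
gcd(2350, 265) = 5 and 5 | (239 − 1584), so the pair is consistent; merging gives n ≡ 109684 (mod 124550), where 124550 = lcm(2350, 265).
The solution is unique modulo lcm(50, 235, 265) = 124550.

109684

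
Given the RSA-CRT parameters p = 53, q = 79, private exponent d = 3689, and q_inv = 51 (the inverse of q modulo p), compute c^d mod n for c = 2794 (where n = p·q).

d_p = d mod (p−1) = 3689 mod 52 = 49; d_q = d mod (q−1) = 23.
m₁ = c^(d_p) mod p: c ≡ 38 (mod 53), and 38^49 mod 53 = 25.
m₂ = c^(d_q) mod q: c ≡ 29 (mod 79), and 29^23 mod 79 = 37.
h = q_inv·(m₁ − m₂) mod p = 51·(25 − 37) mod 53 = 24.
m = m₂ + h·q = 37 + 24·79 = 1933.

1933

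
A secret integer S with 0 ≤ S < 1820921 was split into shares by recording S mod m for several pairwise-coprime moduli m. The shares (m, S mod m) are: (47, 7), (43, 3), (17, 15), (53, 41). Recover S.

1507626

The moduli are pairwise coprime; N = 47·43·17·53 = 1820921.
N/47 = 38743; 38743 ≡ 15 (mod 47); 15·22 ≡ 1, so inverse 22.
N/43 = 42347; 42347 ≡ 35 (mod 43); 35·16 ≡ 1, so inverse 16.
N/17 = 107113; 107113 ≡ 13 (mod 17); 13·4 ≡ 1, so inverse 4.
N/53 = 34357; 34357 ≡ 13 (mod 53); 13·49 ≡ 1, so inverse 49.
S ≡ 7·38743·22 + 3·42347·16 + 15·107113·4 + 41·34357·49 = 83449071.
83449071 mod 1820921 = 1507626.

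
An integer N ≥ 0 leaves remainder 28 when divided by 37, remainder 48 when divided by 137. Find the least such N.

From N ≡ 28 (mod 37) write N = 28 + 37t. Substituting into N ≡ 48 (mod 137) gives 37t ≡ 20 (mod 137), and since 37⁻¹ ≡ 100 (mod 137), t ≡ 82. Hence N ≡ 28 + 37·82 = 3062 (mod 5069).

3062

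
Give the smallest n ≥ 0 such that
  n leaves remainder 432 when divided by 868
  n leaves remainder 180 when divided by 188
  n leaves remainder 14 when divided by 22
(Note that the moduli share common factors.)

105460

Combine the congruences pairwise.
gcd(868, 188) = 4 and 4 | (180 − 432), so the pair is consistent; merging gives n ≡ 23868 (mod 40796), where 40796 = lcm(868, 188).
gcd(40796, 22) = 2 and 2 | (14 − 23868), so the pair is consistent; merging gives n ≡ 105460 (mod 448756), where 448756 = lcm(40796, 22).
The solution is unique modulo lcm(868, 188, 22) = 448756.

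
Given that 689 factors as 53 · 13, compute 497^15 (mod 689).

287

Mod 53: 497 ≡ 20; 20^15 ≡ 22 (mod 53).
Mod 13: 497 ≡ 3; by Fermat, exponent reduces to 15 mod 12 = 3; 3^3 ≡ 1 (mod 13).
Combine by CRT: x ≡ 22 (mod 53), x ≡ 1 (mod 13) ⇒ x ≡ 287 (mod 689).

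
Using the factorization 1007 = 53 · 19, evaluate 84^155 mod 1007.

Mod 53: 84 ≡ 31; by Fermat, exponent reduces to 155 mod 52 = 51; 31^51 ≡ 12 (mod 53).
Mod 19: 84 ≡ 8; by Fermat, exponent reduces to 155 mod 18 = 11; 8^11 ≡ 12 (mod 19).
Combine by CRT: x ≡ 12 (mod 53), x ≡ 12 (mod 19) ⇒ x ≡ 12 (mod 1007).

12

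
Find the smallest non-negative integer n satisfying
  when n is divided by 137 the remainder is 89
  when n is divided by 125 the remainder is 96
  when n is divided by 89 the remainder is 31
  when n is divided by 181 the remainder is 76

123472846

The moduli are pairwise coprime; M = 137·125·89·181 = 275866625.
M/137 = 2013625; 2013625 ≡ 136 (mod 137); 136·136 ≡ 1, so inverse 136.
M/125 = 2206933; 2206933 ≡ 58 (mod 125); 58·97 ≡ 1, so inverse 97.
M/89 = 3099625; 3099625 ≡ 22 (mod 89); 22·85 ≡ 1, so inverse 85.
M/181 = 1524125; 1524125 ≡ 105 (mod 181); 105·50 ≡ 1, so inverse 50.
n ≡ 89·2013625·136 + 96·2206933·97 + 31·3099625·85 + 76·1524125·50 = 58883063971.
58883063971 mod 275866625 = 123472846.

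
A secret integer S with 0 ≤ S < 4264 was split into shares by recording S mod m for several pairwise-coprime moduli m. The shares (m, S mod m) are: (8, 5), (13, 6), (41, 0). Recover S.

1189

The moduli are pairwise coprime; N = 8·13·41 = 4264.
N/8 = 533; 533 ≡ 5 (mod 8); 5·5 ≡ 1, so inverse 5.
N/13 = 328; 328 ≡ 3 (mod 13); 3·9 ≡ 1, so inverse 9.
N/41 = 104; 104 ≡ 22 (mod 41); 22·28 ≡ 1, so inverse 28.
S ≡ 5·533·5 + 6·328·9 + 0·104·28 = 31037.
31037 mod 4264 = 1189.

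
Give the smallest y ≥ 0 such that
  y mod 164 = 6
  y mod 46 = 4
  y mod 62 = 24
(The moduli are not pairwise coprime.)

Combine the congruences pairwise.
gcd(164, 46) = 2 and 2 | (4 − 6), so the pair is consistent; merging gives y ≡ 1154 (mod 3772), where 3772 = lcm(164, 46).
gcd(3772, 62) = 2 and 2 | (24 − 1154), so the pair is consistent; merging gives y ≡ 76594 (mod 116932), where 116932 = lcm(3772, 62).
The solution is unique modulo lcm(164, 46, 62) = 116932.

76594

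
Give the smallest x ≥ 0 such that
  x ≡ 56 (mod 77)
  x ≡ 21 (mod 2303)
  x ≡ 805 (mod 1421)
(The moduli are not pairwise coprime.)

gcd(77, 2303) = 7 and 7 | (21 − 56), so the pair is consistent; merging gives x ≡ 13839 (mod 25333), where 25333 = lcm(77, 2303).
gcd(25333, 1421) = 49 and 49 | (805 − 13839), so the pair is consistent; merging gives x ≡ 39172 (mod 734657), where 734657 = lcm(25333, 1421).
The solution is unique modulo lcm(77, 2303, 1421) = 734657.

39172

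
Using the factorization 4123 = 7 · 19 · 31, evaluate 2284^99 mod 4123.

Mod 7: 2284 ≡ 2; by Fermat, exponent reduces to 99 mod 6 = 3; 2^3 ≡ 1 (mod 7).
Mod 19: 2284 ≡ 4; by Fermat, exponent reduces to 99 mod 18 = 9; 4^9 ≡ 1 (mod 19).
Mod 31: 2284 ≡ 21; by Fermat, exponent reduces to 99 mod 30 = 9; 21^9 ≡ 15 (mod 31).
Combine by CRT: x ≡ 1 (mod 7), x ≡ 1 (mod 19), x ≡ 15 (mod 31) ⇒ x ≡ 666 (mod 4123).

666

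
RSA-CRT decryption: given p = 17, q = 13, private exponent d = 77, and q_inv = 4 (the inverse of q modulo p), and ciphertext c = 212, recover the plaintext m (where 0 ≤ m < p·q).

d_p = d mod (p−1) = 77 mod 16 = 13; d_q = d mod (q−1) = 5.
m₁ = c^(d_p) mod p: c ≡ 8 (mod 17), and 8^13 mod 17 = 9.
m₂ = c^(d_q) mod q: c ≡ 4 (mod 13), and 4^5 mod 13 = 10.
h = q_inv·(m₁ − m₂) mod p = 4·(9 − 10) mod 17 = 13.
m = m₂ + h·q = 10 + 13·13 = 179.

179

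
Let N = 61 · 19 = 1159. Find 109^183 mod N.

Mod 61: 109 ≡ 48; by Fermat, exponent reduces to 183 mod 60 = 3; 48^3 ≡ 60 (mod 61).
Mod 19: 109 ≡ 14; by Fermat, exponent reduces to 183 mod 18 = 3; 14^3 ≡ 8 (mod 19).
Combine by CRT: x ≡ 60 (mod 61), x ≡ 8 (mod 19) ⇒ x ≡ 426 (mod 1159).

426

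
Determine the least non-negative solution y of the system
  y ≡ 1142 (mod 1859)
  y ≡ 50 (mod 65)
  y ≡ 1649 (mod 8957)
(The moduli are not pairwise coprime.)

162875

gcd(1859, 65) = 13 and 13 | (50 − 1142), so the pair is consistent; merging gives y ≡ 4860 (mod 9295), where 9295 = lcm(1859, 65).
gcd(9295, 8957) = 169 and 169 | (1649 − 4860), so the pair is consistent; merging gives y ≡ 162875 (mod 492635), where 492635 = lcm(9295, 8957).
The solution is unique modulo lcm(1859, 65, 8957) = 492635.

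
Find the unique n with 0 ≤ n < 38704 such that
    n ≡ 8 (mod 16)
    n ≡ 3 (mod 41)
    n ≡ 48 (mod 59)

15624

The moduli are pairwise coprime; M = 16·41·59 = 38704.
M/16 = 2419; 2419 ≡ 3 (mod 16); 3·11 ≡ 1, so inverse 11.
M/41 = 944; 944 ≡ 1 (mod 41), inverse 1.
M/59 = 656; 656 ≡ 7 (mod 59); 7·17 ≡ 1, so inverse 17.
n ≡ 8·2419·11 + 3·944·1 + 48·656·17 = 751000.
751000 mod 38704 = 15624.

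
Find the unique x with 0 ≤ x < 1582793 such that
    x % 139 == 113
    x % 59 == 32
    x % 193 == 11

1469899

The moduli are pairwise coprime; N = 139·59·193 = 1582793.
N/139 = 11387; 11387 ≡ 128 (mod 139); 128·101 ≡ 1, so inverse 101.
N/59 = 26827; 26827 ≡ 41 (mod 59); 41·36 ≡ 1, so inverse 36.
N/193 = 8201; 8201 ≡ 95 (mod 193); 95·128 ≡ 1, so inverse 128.
x ≡ 113·11387·101 + 32·26827·36 + 11·8201·128 = 172411543.
172411543 mod 1582793 = 1469899.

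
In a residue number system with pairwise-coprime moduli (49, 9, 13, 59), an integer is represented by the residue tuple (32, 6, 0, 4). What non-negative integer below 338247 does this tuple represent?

Combine the congruences pairwise.
From x ≡ 32 (mod 49) write x = 32 + 49t. Substituting into x ≡ 6 (mod 9) gives 49t ≡ 1 (mod 9), and since 4⁻¹ ≡ 7 (mod 9), t ≡ 7. Hence x ≡ 32 + 49·7 = 375 (mod 441).
From x ≡ 375 (mod 441) write x = 375 + 441t. Substituting into x ≡ 0 (mod 13) gives 441t ≡ 2 (mod 13), and since 12⁻¹ ≡ 12 (mod 13), t ≡ 11. Hence x ≡ 375 + 441·11 = 5226 (mod 5733).
From x ≡ 5226 (mod 5733) write x = 5226 + 5733t. Substituting into x ≡ 4 (mod 59) gives 5733t ≡ 29 (mod 59), and since 10⁻¹ ≡ 6 (mod 59), t ≡ 56. Hence x ≡ 5226 + 5733·56 = 326274 (mod 338247).

326274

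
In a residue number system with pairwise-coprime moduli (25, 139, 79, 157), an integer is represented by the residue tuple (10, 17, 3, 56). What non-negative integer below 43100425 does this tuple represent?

18749310

The moduli are pairwise coprime; N = 25·139·79·157 = 43100425.
N/25 = 1724017; 1724017 ≡ 17 (mod 25); 17·3 ≡ 1, so inverse 3.
N/139 = 310075; 310075 ≡ 105 (mod 139); 105·94 ≡ 1, so inverse 94.
N/79 = 545575; 545575 ≡ 1 (mod 79), inverse 1.
N/157 = 274525; 274525 ≡ 89 (mod 157); 89·30 ≡ 1, so inverse 30.
x ≡ 10·1724017·3 + 17·310075·94 + 3·545575·1 + 56·274525·30 = 1010059085.
1010059085 mod 43100425 = 18749310.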